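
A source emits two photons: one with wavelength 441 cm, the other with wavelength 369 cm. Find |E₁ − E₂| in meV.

5.49 × 10^-5 meV

Using E = hc/λ: E₁ = 4.504 × 10^-26 J, E₂ = 5.383 × 10^-26 J.
|ΔE| = |4.504 × 10^-26 − 5.383 × 10^-26| = 8.79 × 10^-27 J = 5.49 × 10^-5 meV.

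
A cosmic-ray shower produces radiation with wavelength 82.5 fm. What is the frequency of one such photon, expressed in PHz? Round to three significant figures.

First convert: λ = 82.5 fm = 8.25·10^-14 m.
Apply f = c/λ: f = 3.634·10^21 Hz.
Converting to PHz: f = 3.634·10^6 PHz ≈ 3.63·10^6 PHz.

3.63·10^6 PHz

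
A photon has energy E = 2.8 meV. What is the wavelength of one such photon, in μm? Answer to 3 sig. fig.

443 μm

First convert: E = 2.8 meV = 4.4861 × 10^-22 J.
Since λ = hc/E for a photon, λ = 4.428 × 10^-4 m.
Converting to μm: λ = 442.8 μm ≈ 443 μm.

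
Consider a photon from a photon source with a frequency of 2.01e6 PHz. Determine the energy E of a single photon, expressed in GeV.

8.31e-3 GeV

Use h = 6.62607015e-34 J·s, 1 eV = 1.602176634e-19 J.
First convert: f = 2.01e6 PHz = 2.01e21 Hz.
Apply E = hf: E = 1.332e-12 J.
Converting to GeV: E = 0.008313 GeV ≈ 8.31e-3 GeV.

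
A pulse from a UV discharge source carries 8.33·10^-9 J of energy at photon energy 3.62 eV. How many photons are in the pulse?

Per-photon energy: E = 5.800·10^-19 J (from energy = 3.62 eV).
N = E_total / E_photon = 8.33·10^-9 J / 5.800·10^-19 J = 1.44·10^10.

1.44·10^10 photons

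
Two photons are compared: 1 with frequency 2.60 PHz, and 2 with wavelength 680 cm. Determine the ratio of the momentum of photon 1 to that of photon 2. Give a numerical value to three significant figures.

p_1 = 5.747e-27 kg·m/s (from frequency = 2.60 PHz, via p = hf/c).
p_2 = 9.744e-35 kg·m/s (from wavelength = 680 cm, via p = h/λ).
Ratio = 5.747e-27 / 9.744e-35 = 5.90e7.

5.90e7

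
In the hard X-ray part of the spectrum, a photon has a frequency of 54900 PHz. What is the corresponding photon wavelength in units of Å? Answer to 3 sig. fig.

Take c = 2.99792458 × 10^8 m/s.
Convert to SI: f = 54900 PHz = 5.49 × 10^19 Hz.
For a photon λ = c/f, so λ = 5.461 × 10^-12 m.
Converting to Å: λ = 0.05461 Å ≈ 0.0546 Å.

0.0546 Å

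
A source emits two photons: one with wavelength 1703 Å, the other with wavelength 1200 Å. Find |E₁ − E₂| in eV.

Using E = hc/λ: E₁ = 1.1664 × 10^-18 J, E₂ = 1.6554 × 10^-18 J.
|ΔE| = |1.1664 × 10^-18 − 1.6554 × 10^-18| = 4.89 × 10^-19 J = 3.05 eV.

3.05 eV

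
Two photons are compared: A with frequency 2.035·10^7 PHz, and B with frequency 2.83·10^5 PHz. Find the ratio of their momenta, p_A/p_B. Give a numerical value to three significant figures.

p_A = 4.498·10^-20 kg·m/s (from frequency = 2.035·10^7 PHz, via p = hf/c).
p_B = 6.255·10^-22 kg·m/s (from frequency = 2.83·10^5 PHz, via p = hf/c).
Ratio = 4.498·10^-20 / 6.255·10^-22 = 71.9.

71.9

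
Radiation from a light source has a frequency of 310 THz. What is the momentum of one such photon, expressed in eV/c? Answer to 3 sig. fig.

(h = 6.62607015·10^-34 J·s, c = 2.99792458·10^8 m/s, 1 eV = 1.602176634·10^-19 J.)
First convert: f = 310 THz = 3.1·10^14 Hz.
Apply p = hf/c: p = 6.852·10^-28 kg·m/s.
Converting to eV/c: p = 1.282 eV/c ≈ 1.28 eV/c.

1.28 eV/c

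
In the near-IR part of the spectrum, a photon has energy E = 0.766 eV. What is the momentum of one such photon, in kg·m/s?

(c = 2.99792458e8 m/s, 1 eV = 1.602176634e-19 J.)
Convert to SI: E = 0.766 eV = 1.2273e-19 J.
Apply p = E/c: p = 4.094e-28 kg·m/s.
So p ≈ 4.09e-28 kg·m/s.

4.09e-28 kg·m/s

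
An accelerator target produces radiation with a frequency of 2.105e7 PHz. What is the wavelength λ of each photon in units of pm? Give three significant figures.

Use c = 2.99792458e8 m/s.
First convert: f = 2.105e7 PHz = 2.105e22 Hz.
For a photon λ = c/f, so λ = 1.424e-14 m.
Converting to pm: λ = 0.01424 pm ≈ 0.0142 pm.

0.0142 pm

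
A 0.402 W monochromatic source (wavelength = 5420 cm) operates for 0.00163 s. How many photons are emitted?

Total energy: E_total = P·t = 0.402 × 0.00163 = 6.553 × 10^-4 J.
Per-photon energy: E = 3.665 × 10^-27 J.
N = E_total / E_photon = 1.79 × 10^23.

1.79 × 10^23 photons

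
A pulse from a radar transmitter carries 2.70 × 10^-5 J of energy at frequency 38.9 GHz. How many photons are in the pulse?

1.05 × 10^18 photons

Per-photon energy: E = 2.578 × 10^-23 J (from frequency = 38.9 GHz).
N = E_total / E_photon = 2.70 × 10^-5 J / 2.578 × 10^-23 J = 1.05 × 10^18.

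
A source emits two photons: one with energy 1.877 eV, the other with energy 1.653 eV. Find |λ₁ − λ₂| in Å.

895 Å

Using λ = hc/E: λ₁ = 6.6054·10^-7 m, λ₂ = 7.5006·10^-7 m.
|Δλ| = |6.6054·10^-7 − 7.5006·10^-7| = 8.95·10^-8 m = 895 Å.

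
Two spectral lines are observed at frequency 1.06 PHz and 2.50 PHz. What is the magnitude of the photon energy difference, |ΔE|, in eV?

Using E = hf: E₁ = 7.024 × 10^-19 J, E₂ = 1.657 × 10^-18 J.
|ΔE| = |7.024 × 10^-19 − 1.657 × 10^-18| = 9.54 × 10^-19 J = 5.96 eV.

5.96 eV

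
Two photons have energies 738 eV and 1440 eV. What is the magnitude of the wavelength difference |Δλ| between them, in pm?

819 pm

Using λ = hc/E: λ₁ = 1.680 × 10^-9 m, λ₂ = 8.610 × 10^-10 m.
|Δλ| = |1.680 × 10^-9 − 8.610 × 10^-10| = 8.19 × 10^-10 m = 819 pm.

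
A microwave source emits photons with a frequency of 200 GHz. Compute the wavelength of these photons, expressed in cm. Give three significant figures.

0.150 cm

In SI units: f = 200 GHz = 2.0 × 10^11 Hz.
The photon relation is λ = c/f, giving λ = 0.001499 m.
Converting to cm: λ = 0.1499 cm ≈ 0.150 cm.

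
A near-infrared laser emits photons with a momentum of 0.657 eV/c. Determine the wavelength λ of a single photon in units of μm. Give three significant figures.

Convert to SI: p = 0.657 eV/c = 3.5112e-28 kg·m/s.
Since λ = h/p for a photon, λ = 1.887e-6 m.
Converting to μm: λ = 1.887 μm ≈ 1.89 μm.

1.89 μm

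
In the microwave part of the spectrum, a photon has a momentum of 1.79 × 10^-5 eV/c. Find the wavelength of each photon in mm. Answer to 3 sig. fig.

(h = 6.62607015 × 10^-34 J·s, c = 2.99792458 × 10^8 m/s, 1 eV = 1.602176634 × 10^-19 J.)
First convert: p = 1.79 × 10^-5 eV/c = 9.5663 × 10^-33 kg·m/s.
Apply λ = h/p: λ = 0.06926 m.
Converting to mm: λ = 69.26 mm ≈ 69.3 mm.

69.3 mm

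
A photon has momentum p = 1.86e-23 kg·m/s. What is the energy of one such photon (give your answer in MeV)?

Use c = 2.99792458e8 m/s, 1 eV = 1.602176634e-19 J.
Apply E = pc: E = 5.576e-15 J.
Converting to MeV: E = 0.03480 MeV ≈ 0.0348 MeV.

0.0348 MeV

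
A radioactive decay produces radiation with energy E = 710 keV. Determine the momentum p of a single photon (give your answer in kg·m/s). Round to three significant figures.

(c = 2.99792458 × 10^8 m/s, 1 eV = 1.602176634 × 10^-19 J.)
First convert: E = 710 keV = 1.1375 × 10^-13 J.
Since p = E/c for a photon, p = 3.794 × 10^-22 kg·m/s.
So p ≈ 3.79 × 10^-22 kg·m/s.

3.79 × 10^-22 kg·m/s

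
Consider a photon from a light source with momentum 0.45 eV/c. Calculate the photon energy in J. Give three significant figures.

7.21 × 10^-20 J

(c = 2.99792458 × 10^8 m/s, 1 eV = 1.602176634 × 10^-19 J.)
In SI units: p = 0.45 eV/c = 2.4049 × 10^-28 kg·m/s.
The photon relation is E = pc, giving E = 7.210 × 10^-20 J.
So E ≈ 7.21 × 10^-20 J.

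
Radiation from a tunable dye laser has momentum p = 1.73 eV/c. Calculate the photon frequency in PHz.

(h = 6.62607015 × 10^-34 J·s, c = 2.99792458 × 10^8 m/s, 1 eV = 1.602176634 × 10^-19 J.)
In SI units: p = 1.73 eV/c = 9.2456 × 10^-28 kg·m/s.
Since f = pc/h for a photon, f = 4.183 × 10^14 Hz.
Converting to PHz: f = 0.4183 PHz ≈ 0.418 PHz.

0.418 PHz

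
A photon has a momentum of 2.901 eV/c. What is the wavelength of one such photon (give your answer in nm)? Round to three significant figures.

In SI units: p = 2.901 eV/c = 1.5504·10^-27 kg·m/s.
Apply λ = h/p: λ = 4.274·10^-7 m.
Converting to nm: λ = 427.4 nm ≈ 427 nm.

427 nm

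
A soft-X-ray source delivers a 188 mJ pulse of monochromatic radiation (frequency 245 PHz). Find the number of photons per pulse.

1.16e15 photons

Per-photon energy: E = 1.623e-16 J (from frequency = 245 PHz).
N = E_total / E_photon = 0.188 J / 1.623e-16 J = 1.16e15.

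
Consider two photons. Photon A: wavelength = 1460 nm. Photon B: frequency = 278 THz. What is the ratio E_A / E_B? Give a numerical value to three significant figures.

0.739

E_A = 1.361 × 10^-19 J (from wavelength = 1460 nm, via E = hc/λ).
E_B = 1.842 × 10^-19 J (from frequency = 278 THz, via E = hf).
Ratio = 1.361 × 10^-19 / 1.842 × 10^-19 = 0.739.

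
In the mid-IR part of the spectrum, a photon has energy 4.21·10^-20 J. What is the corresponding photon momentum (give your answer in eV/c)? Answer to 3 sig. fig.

The photon relation is p = E/c, giving p = 1.404·10^-28 kg·m/s.
Converting to eV/c: p = 0.2628 eV/c ≈ 0.263 eV/c.

0.263 eV/c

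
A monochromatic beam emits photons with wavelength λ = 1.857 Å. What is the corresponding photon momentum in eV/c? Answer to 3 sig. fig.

6680 eV/c

(h = 6.62607015 × 10^-34 J·s, c = 2.99792458 × 10^8 m/s, 1 eV = 1.602176634 × 10^-19 J.)
First convert: λ = 1.857 Å = 1.857 × 10^-10 m.
For a photon p = h/λ, so p = 3.568 × 10^-24 kg·m/s.
Converting to eV/c: p = 6677 eV/c ≈ 6680 eV/c.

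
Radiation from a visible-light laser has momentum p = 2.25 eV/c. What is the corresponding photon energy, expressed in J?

3.60 × 10^-19 J

First convert: p = 2.25 eV/c = 1.2025 × 10^-27 kg·m/s.
The photon relation is E = pc, giving E = 3.605 × 10^-19 J.
So E ≈ 3.60 × 10^-19 J.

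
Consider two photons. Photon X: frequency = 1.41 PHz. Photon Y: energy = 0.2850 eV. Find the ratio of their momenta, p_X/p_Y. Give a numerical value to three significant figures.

p_X = 3.116e-27 kg·m/s (from frequency = 1.41 PHz, via p = hf/c).
p_Y = 1.523e-28 kg·m/s (from energy = 0.2850 eV, via p = E/c).
Ratio = 3.116e-27 / 1.523e-28 = 20.5.

20.5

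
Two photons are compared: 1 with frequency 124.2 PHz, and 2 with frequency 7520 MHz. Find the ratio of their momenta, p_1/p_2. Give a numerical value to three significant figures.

p_1 = 2.745e-25 kg·m/s (from frequency = 124.2 PHz, via p = hf/c).
p_2 = 1.662e-32 kg·m/s (from frequency = 7520 MHz, via p = hf/c).
Ratio = 2.745e-25 / 1.662e-32 = 1.65e7.

1.65e7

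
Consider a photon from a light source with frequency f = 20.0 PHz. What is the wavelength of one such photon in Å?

150 Å

(c = 2.99792458·10^8 m/s.)
First convert: f = 20.0 PHz = 2.00·10^16 Hz.
Apply λ = c/f: λ = 1.499·10^-8 m.
Converting to Å: λ = 149.9 Å ≈ 150 Å.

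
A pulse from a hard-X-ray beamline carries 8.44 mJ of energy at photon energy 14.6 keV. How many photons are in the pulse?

Per-photon energy: E = 2.339e-15 J (from energy = 14.6 keV).
N = E_total / E_photon = 0.00844 J / 2.339e-15 J = 3.61e12.

3.61e12 photons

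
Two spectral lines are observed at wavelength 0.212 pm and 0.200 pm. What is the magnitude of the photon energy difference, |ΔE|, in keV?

351 keV

Using E = hc/λ: E₁ = 9.370e-13 J, E₂ = 9.932e-13 J.
|ΔE| = |9.370e-13 − 9.932e-13| = 5.62e-14 J = 351 keV.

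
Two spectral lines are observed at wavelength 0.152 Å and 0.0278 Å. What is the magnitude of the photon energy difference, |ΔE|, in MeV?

Using E = hc/λ: E₁ = 1.307e-14 J, E₂ = 7.145e-14 J.
|ΔE| = |1.307e-14 − 7.145e-14| = 5.84e-14 J = 0.364 MeV.

0.364 MeV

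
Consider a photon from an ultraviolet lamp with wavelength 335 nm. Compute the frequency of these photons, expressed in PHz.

0.895 PHz

(c = 2.99792458 × 10^8 m/s.)
Convert to SI: λ = 335 nm = 3.35 × 10^-7 m.
For a photon f = c/λ, so f = 8.949 × 10^14 Hz.
Converting to PHz: f = 0.8949 PHz ≈ 0.895 PHz.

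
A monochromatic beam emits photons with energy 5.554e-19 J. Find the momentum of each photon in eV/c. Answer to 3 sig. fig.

3.47 eV/c

Take c = 2.99792458e8 m/s, 1 eV = 1.602176634e-19 J.
Since p = E/c for a photon, p = 1.853e-27 kg·m/s.
Converting to eV/c: p = 3.467 eV/c ≈ 3.47 eV/c.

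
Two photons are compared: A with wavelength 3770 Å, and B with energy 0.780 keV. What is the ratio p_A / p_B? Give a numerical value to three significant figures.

4.22e-3

p_A = 1.758e-27 kg·m/s (from wavelength = 3770 Å, via p = h/λ).
p_B = 4.169e-25 kg·m/s (from energy = 0.780 keV, via p = E/c).
Ratio = 1.758e-27 / 4.169e-25 = 4.22e-3.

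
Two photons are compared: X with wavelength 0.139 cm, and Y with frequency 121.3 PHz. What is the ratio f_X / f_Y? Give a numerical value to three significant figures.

1.78·10^-6

f_X = 2.157·10^11 Hz (from wavelength = 0.139 cm, via f = c/λ).
f_Y = 1.213·10^17 Hz (from frequency = 121.3 PHz, via f given directly).
Ratio = 2.157·10^11 / 1.213·10^17 = 1.78·10^-6.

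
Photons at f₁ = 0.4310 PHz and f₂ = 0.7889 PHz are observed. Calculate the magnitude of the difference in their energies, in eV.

Using E = hf: E₁ = 2.8558e-19 J, E₂ = 5.2273e-19 J.
|ΔE| = |2.8558e-19 − 5.2273e-19| = 2.37e-19 J = 1.48 eV.

1.48 eV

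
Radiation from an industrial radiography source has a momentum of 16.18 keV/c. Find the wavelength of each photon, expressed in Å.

Convert to SI: p = 16.18 keV/c = 8.6471 × 10^-24 kg·m/s.
Since λ = h/p for a photon, λ = 7.663 × 10^-11 m.
Converting to Å: λ = 0.7663 Å ≈ 0.766 Å.

0.766 Å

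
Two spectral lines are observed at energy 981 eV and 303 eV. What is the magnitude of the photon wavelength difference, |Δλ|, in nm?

Using λ = hc/E: λ₁ = 1.264 × 10^-9 m, λ₂ = 4.092 × 10^-9 m.
|Δλ| = |1.264 × 10^-9 − 4.092 × 10^-9| = 2.83 × 10^-9 m = 2.83 nm.

2.83 nm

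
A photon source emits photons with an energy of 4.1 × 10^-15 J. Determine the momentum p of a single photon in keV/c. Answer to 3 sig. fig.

Use c = 2.99792458 × 10^8 m/s, 1 eV = 1.602176634 × 10^-19 J.
Since p = E/c for a photon, p = 1.368 × 10^-23 kg·m/s.
Converting to keV/c: p = 25.59 keV/c ≈ 25.6 keV/c.

25.6 keV/c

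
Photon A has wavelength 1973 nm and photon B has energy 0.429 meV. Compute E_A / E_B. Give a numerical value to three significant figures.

E_A = 1.007e-19 J (from wavelength = 1973 nm, via E = hc/λ).
E_B = 6.873e-23 J (from energy = 0.429 meV, via E given directly).
Ratio = 1.007e-19 / 6.873e-23 = 1460.

1460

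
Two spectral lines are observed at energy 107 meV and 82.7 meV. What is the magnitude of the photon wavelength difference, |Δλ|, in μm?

Using λ = hc/E: λ₁ = 1.159·10^-5 m, λ₂ = 1.499·10^-5 m.
|Δλ| = |1.159·10^-5 − 1.499·10^-5| = 3.40·10^-6 m = 3.40 μm.

3.40 μm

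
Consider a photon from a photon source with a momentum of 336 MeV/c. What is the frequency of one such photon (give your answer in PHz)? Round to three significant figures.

8.12 × 10^7 PHz

Take h = 6.62607015 × 10^-34 J·s, c = 2.99792458 × 10^8 m/s, 1 eV = 1.602176634 × 10^-19 J.
In SI units: p = 336 MeV/c = 1.7957 × 10^-19 kg·m/s.
For a photon f = pc/h, so f = 8.124 × 10^22 Hz.
Converting to PHz: f = 8.124 × 10^7 PHz ≈ 8.12 × 10^7 PHz.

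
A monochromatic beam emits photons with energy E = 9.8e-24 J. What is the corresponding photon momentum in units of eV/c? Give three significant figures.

For a photon p = E/c, so p = 3.269e-32 kg·m/s.
Converting to eV/c: p = 6.117e-5 eV/c ≈ 6.12e-5 eV/c.

6.12e-5 eV/c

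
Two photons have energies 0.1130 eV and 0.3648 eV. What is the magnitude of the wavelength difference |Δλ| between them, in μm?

7.57 μm

Using λ = hc/E: λ₁ = 1.0972e-5 m, λ₂ = 3.3987e-6 m.
|Δλ| = |1.0972e-5 − 3.3987e-6| = 7.57e-6 m = 7.57 μm.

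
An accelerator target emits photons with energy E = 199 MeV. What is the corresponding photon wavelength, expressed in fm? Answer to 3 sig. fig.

(h = 6.62607015e-34 J·s, c = 2.99792458e8 m/s, 1 eV = 1.602176634e-19 J.)
First convert: E = 199 MeV = 3.1883e-11 J.
For a photon λ = hc/E, so λ = 6.230e-15 m.
Converting to fm: λ = 6.230 fm ≈ 6.23 fm.

6.23 fm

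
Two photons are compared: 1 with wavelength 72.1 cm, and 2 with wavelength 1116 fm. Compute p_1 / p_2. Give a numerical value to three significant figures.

p_1 = 9.190e-34 kg·m/s (from wavelength = 72.1 cm, via p = h/λ).
p_2 = 5.937e-22 kg·m/s (from wavelength = 1116 fm, via p = h/λ).
Ratio = 9.190e-34 / 5.937e-22 = 1.55e-12.

1.55e-12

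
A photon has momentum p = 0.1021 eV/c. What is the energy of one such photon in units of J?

Use c = 2.99792458 × 10^8 m/s, 1 eV = 1.602176634 × 10^-19 J.
First convert: p = 0.1021 eV/c = 5.4565 × 10^-29 kg·m/s.
Apply E = pc: E = 1.636 × 10^-20 J.
So E ≈ 1.64 × 10^-20 J.

1.64 × 10^-20 J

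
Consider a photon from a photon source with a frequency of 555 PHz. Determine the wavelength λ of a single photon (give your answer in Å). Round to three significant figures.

Take c = 2.99792458 × 10^8 m/s.
Convert to SI: f = 555 PHz = 5.55 × 10^17 Hz.
Since λ = c/f for a photon, λ = 5.402 × 10^-10 m.
Converting to Å: λ = 5.402 Å ≈ 5.40 Å.

5.40 Å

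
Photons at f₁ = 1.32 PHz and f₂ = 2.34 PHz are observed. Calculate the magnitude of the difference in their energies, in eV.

4.22 eV

Using E = hf: E₁ = 8.746e-19 J, E₂ = 1.551e-18 J.
|ΔE| = |8.746e-19 − 1.551e-18| = 6.76e-19 J = 4.22 eV.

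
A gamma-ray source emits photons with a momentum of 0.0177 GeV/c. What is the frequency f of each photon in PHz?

Use h = 6.62607015 × 10^-34 J·s, c = 2.99792458 × 10^8 m/s, 1 eV = 1.602176634 × 10^-19 J.
First convert: p = 0.0177 GeV/c = 9.4594 × 10^-21 kg·m/s.
For a photon f = pc/h, so f = 4.280 × 10^21 Hz.
Converting to PHz: f = 4.280 × 10^6 PHz ≈ 4.28 × 10^6 PHz.

4.28 × 10^6 PHz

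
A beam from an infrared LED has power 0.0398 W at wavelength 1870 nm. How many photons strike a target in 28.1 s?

Total energy: E_total = P·t = 0.0398 × 28.1 = 1.118 J.
Per-photon energy: E = 1.062e-19 J.
N = E_total / E_photon = 1.05e19.

1.05e19 photons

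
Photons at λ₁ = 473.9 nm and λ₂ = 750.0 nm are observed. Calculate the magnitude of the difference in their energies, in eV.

Using E = hc/λ: E₁ = 4.1917 × 10^-19 J, E₂ = 2.6486 × 10^-19 J.
|ΔE| = |4.1917 × 10^-19 − 2.6486 × 10^-19| = 1.54 × 10^-19 J = 0.963 eV.

0.963 eV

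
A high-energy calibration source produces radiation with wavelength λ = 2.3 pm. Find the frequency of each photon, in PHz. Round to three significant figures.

Take c = 2.99792458·10^8 m/s.
First convert: λ = 2.3 pm = 2.3·10^-12 m.
Since f = c/λ for a photon, f = 1.303·10^20 Hz.
Converting to PHz: f = 130300 PHz ≈ 1.30·10^5 PHz.

1.30·10^5 PHz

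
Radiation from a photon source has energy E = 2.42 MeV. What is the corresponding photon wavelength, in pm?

In SI units: E = 2.42 MeV = 3.8773e-13 J.
For a photon λ = hc/E, so λ = 5.123e-13 m.
Converting to pm: λ = 0.5123 pm ≈ 0.512 pm.

0.512 pm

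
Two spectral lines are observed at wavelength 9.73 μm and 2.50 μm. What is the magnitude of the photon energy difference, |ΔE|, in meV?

Using E = hc/λ: E₁ = 2.042e-20 J, E₂ = 7.946e-20 J.
|ΔE| = |2.042e-20 − 7.946e-20| = 5.90e-20 J = 369 meV.

369 meV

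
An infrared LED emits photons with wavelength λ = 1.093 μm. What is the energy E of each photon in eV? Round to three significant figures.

Use h = 6.62607015e-34 J·s, c = 2.99792458e8 m/s, 1 eV = 1.602176634e-19 J.
Convert to SI: λ = 1.093 μm = 1.093e-6 m.
Apply E = hc/λ: E = 1.817e-19 J.
Converting to eV: E = 1.134 eV ≈ 1.13 eV.

1.13 eV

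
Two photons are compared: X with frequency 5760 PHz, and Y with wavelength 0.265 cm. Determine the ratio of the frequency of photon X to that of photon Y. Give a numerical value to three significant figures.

5.09e7

f_X = 5.760e18 Hz (from frequency = 5760 PHz, via f given directly).
f_Y = 1.131e11 Hz (from wavelength = 0.265 cm, via f = c/λ).
Ratio = 5.760e18 / 1.131e11 = 5.09e7.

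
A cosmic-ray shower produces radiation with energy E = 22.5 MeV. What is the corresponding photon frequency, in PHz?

(h = 6.62607015 × 10^-34 J·s, 1 eV = 1.602176634 × 10^-19 J.)
First convert: E = 22.5 MeV = 3.6049 × 10^-12 J.
For a photon f = E/h, so f = 5.440 × 10^21 Hz.
Converting to PHz: f = 5.440 × 10^6 PHz ≈ 5.44 × 10^6 PHz.

5.44 × 10^6 PHz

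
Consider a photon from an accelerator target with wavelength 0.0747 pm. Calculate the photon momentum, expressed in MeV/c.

16.6 MeV/c

First convert: λ = 0.0747 pm = 7.47e-14 m.
For a photon p = h/λ, so p = 8.870e-21 kg·m/s.
Converting to MeV/c: p = 16.60 MeV/c ≈ 16.6 MeV/c.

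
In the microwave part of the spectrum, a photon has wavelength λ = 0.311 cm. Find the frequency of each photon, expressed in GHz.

96.4 GHz

In SI units: λ = 0.311 cm = 0.00311 m.
For a photon f = c/λ, so f = 9.640 × 10^10 Hz.
Converting to GHz: f = 96.40 GHz ≈ 96.4 GHz.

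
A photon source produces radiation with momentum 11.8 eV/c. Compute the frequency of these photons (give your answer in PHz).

Take h = 6.62607015e-34 J·s, c = 2.99792458e8 m/s, 1 eV = 1.602176634e-19 J.
In SI units: p = 11.8 eV/c = 6.3063e-27 kg·m/s.
For a photon f = pc/h, so f = 2.853e15 Hz.
Converting to PHz: f = 2.853 PHz ≈ 2.85 PHz.

2.85 PHz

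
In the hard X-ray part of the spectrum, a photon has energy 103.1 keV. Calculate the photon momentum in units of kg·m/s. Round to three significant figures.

Use c = 2.99792458·10^8 m/s, 1 eV = 1.602176634·10^-19 J.
In SI units: E = 103.1 keV = 1.6518·10^-14 J.
Since p = E/c for a photon, p = 5.510·10^-23 kg·m/s.
So p ≈ 5.51·10^-23 kg·m/s.

5.51·10^-23 kg·m/s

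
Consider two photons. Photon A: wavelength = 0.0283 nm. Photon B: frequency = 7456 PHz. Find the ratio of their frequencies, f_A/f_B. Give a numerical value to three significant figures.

f_A = 1.059e19 Hz (from wavelength = 0.0283 nm, via f = c/λ).
f_B = 7.456e18 Hz (from frequency = 7456 PHz, via f given directly).
Ratio = 1.059e19 / 7.456e18 = 1.42.

1.42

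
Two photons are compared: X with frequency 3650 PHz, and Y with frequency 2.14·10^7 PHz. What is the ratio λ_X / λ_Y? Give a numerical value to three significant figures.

λ_X = 8.213·10^-11 m (from frequency = 3650 PHz, via λ = c/f).
λ_Y = 1.401·10^-14 m (from frequency = 2.14·10^7 PHz, via λ = c/f).
Ratio = 8.213·10^-11 / 1.401·10^-14 = 5860.

5860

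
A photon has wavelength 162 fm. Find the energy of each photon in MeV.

Use h = 6.62607015e-34 J·s, c = 2.99792458e8 m/s, 1 eV = 1.602176634e-19 J.
Convert to SI: λ = 162 fm = 1.62e-13 m.
Since E = hc/λ for a photon, E = 1.226e-12 J.
Converting to MeV: E = 7.653 MeV ≈ 7.65 MeV.

7.65 MeV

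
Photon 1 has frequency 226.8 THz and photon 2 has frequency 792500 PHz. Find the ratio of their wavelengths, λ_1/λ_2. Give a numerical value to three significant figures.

λ_1 = 1.322 × 10^-6 m (from frequency = 226.8 THz, via λ = c/f).
λ_2 = 3.783 × 10^-13 m (from frequency = 792500 PHz, via λ = c/f).
Ratio = 1.322 × 10^-6 / 3.783 × 10^-13 = 3.49 × 10^6.

3.49 × 10^6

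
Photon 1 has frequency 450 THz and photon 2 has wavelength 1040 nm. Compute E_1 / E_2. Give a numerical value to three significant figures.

E_1 = 2.982 × 10^-19 J (from frequency = 450 THz, via E = hf).
E_2 = 1.910 × 10^-19 J (from wavelength = 1040 nm, via E = hc/λ).
Ratio = 2.982 × 10^-19 / 1.910 × 10^-19 = 1.56.

1.56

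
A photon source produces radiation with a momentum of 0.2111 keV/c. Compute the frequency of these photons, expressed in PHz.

Take h = 6.62607015e-34 J·s, c = 2.99792458e8 m/s, 1 eV = 1.602176634e-19 J.
Convert to SI: p = 0.2111 keV/c = 1.1282e-25 kg·m/s.
Apply f = pc/h: f = 5.104e16 Hz.
Converting to PHz: f = 51.04 PHz ≈ 51.0 PHz.

51.0 PHz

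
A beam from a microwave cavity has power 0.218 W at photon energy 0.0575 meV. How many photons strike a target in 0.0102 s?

2.41 × 10^20 photons

Total energy: E_total = P·t = 0.218 × 0.0102 = 0.002224 J.
Per-photon energy: E = 9.213 × 10^-24 J.
N = E_total / E_photon = 2.41 × 10^20.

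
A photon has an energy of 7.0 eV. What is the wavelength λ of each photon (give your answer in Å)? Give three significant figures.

Convert to SI: E = 7.0 eV = 1.1215e-18 J.
Since λ = hc/E for a photon, λ = 1.771e-7 m.
Converting to Å: λ = 1771 Å ≈ 1770 Å.

1770 Å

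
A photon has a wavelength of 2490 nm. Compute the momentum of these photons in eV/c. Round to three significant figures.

In SI units: λ = 2490 nm = 2.49e-6 m.
Apply p = h/λ: p = 2.661e-28 kg·m/s.
Converting to eV/c: p = 0.4979 eV/c ≈ 0.498 eV/c.

0.498 eV/c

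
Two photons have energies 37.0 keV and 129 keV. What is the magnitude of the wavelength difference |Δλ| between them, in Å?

Using λ = hc/E: λ₁ = 3.351·10^-11 m, λ₂ = 9.611·10^-12 m.
|Δλ| = |3.351·10^-11 − 9.611·10^-12| = 2.39·10^-11 m = 0.239 Å.

0.239 Å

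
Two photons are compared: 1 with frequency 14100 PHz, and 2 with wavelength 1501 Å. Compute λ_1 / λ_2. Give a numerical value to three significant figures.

1.42 × 10^-4

λ_1 = 2.126 × 10^-11 m (from frequency = 14100 PHz, via λ = c/f).
λ_2 = 1.501 × 10^-7 m (from wavelength = 1501 Å, via λ given directly).
Ratio = 2.126 × 10^-11 / 1.501 × 10^-7 = 1.42 × 10^-4.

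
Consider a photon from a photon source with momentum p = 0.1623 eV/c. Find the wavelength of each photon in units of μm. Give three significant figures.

Use h = 6.62607015e-34 J·s, c = 2.99792458e8 m/s, 1 eV = 1.602176634e-19 J.
In SI units: p = 0.1623 eV/c = 8.6738e-29 kg·m/s.
Since λ = h/p for a photon, λ = 7.639e-6 m.
Converting to μm: λ = 7.639 μm ≈ 7.64 μm.

7.64 μm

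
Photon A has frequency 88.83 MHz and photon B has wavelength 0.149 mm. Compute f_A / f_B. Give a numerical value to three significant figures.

f_A = 8.883e7 Hz (from frequency = 88.83 MHz, via f given directly).
f_B = 2.012e12 Hz (from wavelength = 0.149 mm, via f = c/λ).
Ratio = 8.883e7 / 2.012e12 = 4.41e-5.

4.41e-5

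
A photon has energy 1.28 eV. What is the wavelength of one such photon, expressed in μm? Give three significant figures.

Convert to SI: E = 1.28 eV = 2.0508e-19 J.
The photon relation is λ = hc/E, giving λ = 9.686e-7 m.
Converting to μm: λ = 0.9686 μm ≈ 0.969 μm.

0.969 μm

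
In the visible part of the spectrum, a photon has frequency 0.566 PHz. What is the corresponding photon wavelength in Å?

Use c = 2.99792458e8 m/s.
First convert: f = 0.566 PHz = 5.66e14 Hz.
The photon relation is λ = c/f, giving λ = 5.297e-7 m.
Converting to Å: λ = 5297 Å ≈ 5300 Å.

5300 Å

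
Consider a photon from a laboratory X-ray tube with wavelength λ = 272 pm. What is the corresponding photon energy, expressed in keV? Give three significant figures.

First convert: λ = 272 pm = 2.72e-10 m.
The photon relation is E = hc/λ, giving E = 7.303e-16 J.
Converting to keV: E = 4.558 keV ≈ 4.56 keV.

4.56 keV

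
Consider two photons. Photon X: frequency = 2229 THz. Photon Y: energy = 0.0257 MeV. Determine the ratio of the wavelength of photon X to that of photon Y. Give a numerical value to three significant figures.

λ_X = 1.345e-7 m (from frequency = 2229 THz, via λ = c/f).
λ_Y = 4.824e-11 m (from energy = 0.0257 MeV, via λ = hc/E).
Ratio = 1.345e-7 / 4.824e-11 = 2790.

2790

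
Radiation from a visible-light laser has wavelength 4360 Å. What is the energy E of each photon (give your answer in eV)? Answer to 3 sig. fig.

2.84 eV

Take h = 6.62607015e-34 J·s, c = 2.99792458e8 m/s, 1 eV = 1.602176634e-19 J.
In SI units: λ = 4360 Å = 4.36e-7 m.
Apply E = hc/λ: E = 4.556e-19 J.
Converting to eV: E = 2.844 eV ≈ 2.84 eV.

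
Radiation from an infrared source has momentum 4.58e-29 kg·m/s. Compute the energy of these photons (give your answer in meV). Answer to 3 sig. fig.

85.7 meV

Apply E = pc: E = 1.373e-20 J.
Converting to meV: E = 85.70 meV ≈ 85.7 meV.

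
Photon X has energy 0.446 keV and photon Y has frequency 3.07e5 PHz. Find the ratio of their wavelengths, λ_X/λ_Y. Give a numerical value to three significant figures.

λ_X = 2.780e-9 m (from energy = 0.446 keV, via λ = hc/E).
λ_Y = 9.765e-13 m (from frequency = 3.07e5 PHz, via λ = c/f).
Ratio = 2.780e-9 / 9.765e-13 = 2850.

2850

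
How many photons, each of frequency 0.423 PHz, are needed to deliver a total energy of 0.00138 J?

Per-photon energy: E = 2.803 × 10^-19 J (from frequency = 0.423 PHz).
N = E_total / E_photon = 0.00138 J / 2.803 × 10^-19 J = 4.92 × 10^15.

4.92 × 10^15 photons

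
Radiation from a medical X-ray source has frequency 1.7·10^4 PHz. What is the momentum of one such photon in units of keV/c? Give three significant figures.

70.3 keV/c

In SI units: f = 1.7·10^4 PHz = 1.7·10^19 Hz.
For a photon p = hf/c, so p = 3.757·10^-23 kg·m/s.
Converting to keV/c: p = 70.31 keV/c ≈ 70.3 keV/c.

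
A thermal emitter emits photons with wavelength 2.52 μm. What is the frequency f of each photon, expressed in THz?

First convert: λ = 2.52 μm = 2.52 × 10^-6 m.
For a photon f = c/λ, so f = 1.190 × 10^14 Hz.
Converting to THz: f = 119.0 THz ≈ 119 THz.

119 THz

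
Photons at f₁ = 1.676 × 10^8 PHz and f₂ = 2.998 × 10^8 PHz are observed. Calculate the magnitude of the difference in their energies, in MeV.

Using E = hf: E₁ = 1.1105 × 10^-10 J, E₂ = 1.9865 × 10^-10 J.
|ΔE| = |1.1105 × 10^-10 − 1.9865 × 10^-10| = 8.76 × 10^-11 J = 547 MeV.

547 MeV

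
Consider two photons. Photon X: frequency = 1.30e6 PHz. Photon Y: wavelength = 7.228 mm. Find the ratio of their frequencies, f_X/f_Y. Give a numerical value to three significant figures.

f_X = 1.300e21 Hz (from frequency = 1.30e6 PHz, via f given directly).
f_Y = 4.148e10 Hz (from wavelength = 7.228 mm, via f = c/λ).
Ratio = 1.300e21 / 4.148e10 = 3.13e10.

3.13e10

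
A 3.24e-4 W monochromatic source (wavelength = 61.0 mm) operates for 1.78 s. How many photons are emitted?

Total energy: E_total = P·t = 3.24e-4 × 1.78 = 5.767e-4 J.
Per-photon energy: E = 3.256e-24 J.
N = E_total / E_photon = 1.77e20.

1.77e20 photons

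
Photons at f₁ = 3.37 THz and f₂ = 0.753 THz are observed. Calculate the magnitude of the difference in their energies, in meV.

Using E = hf: E₁ = 2.233 × 10^-21 J, E₂ = 4.989 × 10^-22 J.
|ΔE| = |2.233 × 10^-21 − 4.989 × 10^-22| = 1.73 × 10^-21 J = 10.8 meV.

10.8 meV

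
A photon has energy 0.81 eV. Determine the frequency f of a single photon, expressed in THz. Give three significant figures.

196 THz

Use h = 6.62607015e-34 J·s, 1 eV = 1.602176634e-19 J.
First convert: E = 0.81 eV = 1.2978e-19 J.
For a photon f = E/h, so f = 1.959e14 Hz.
Converting to THz: f = 195.9 THz ≈ 196 THz.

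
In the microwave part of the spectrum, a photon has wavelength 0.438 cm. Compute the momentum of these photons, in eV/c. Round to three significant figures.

First convert: λ = 0.438 cm = 0.00438 m.
Since p = h/λ for a photon, p = 1.513 × 10^-31 kg·m/s.
Converting to eV/c: p = 2.831 × 10^-4 eV/c ≈ 2.83 × 10^-4 eV/c.

2.83 × 10^-4 eV/c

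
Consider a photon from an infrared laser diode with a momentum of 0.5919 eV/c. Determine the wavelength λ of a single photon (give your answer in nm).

2090 nm

Convert to SI: p = 0.5919 eV/c = 3.1633·10^-28 kg·m/s.
Apply λ = h/p: λ = 2.095·10^-6 m.
Converting to nm: λ = 2095 nm ≈ 2090 nm.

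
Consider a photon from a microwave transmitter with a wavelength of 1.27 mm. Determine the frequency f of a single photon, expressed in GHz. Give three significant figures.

236 GHz

(c = 2.99792458 × 10^8 m/s.)
First convert: λ = 1.27 mm = 0.00127 m.
Apply f = c/λ: f = 2.361 × 10^11 Hz.
Converting to GHz: f = 236.1 GHz ≈ 236 GHz.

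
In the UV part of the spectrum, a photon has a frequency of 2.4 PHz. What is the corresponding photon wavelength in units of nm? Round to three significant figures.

125 nm

First convert: f = 2.4 PHz = 2.4 × 10^15 Hz.
Since λ = c/f for a photon, λ = 1.249 × 10^-7 m.
Converting to nm: λ = 124.9 nm ≈ 125 nm.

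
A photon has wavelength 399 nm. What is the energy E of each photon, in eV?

Take h = 6.62607015e-34 J·s, c = 2.99792458e8 m/s, 1 eV = 1.602176634e-19 J.
Convert to SI: λ = 399 nm = 3.99e-7 m.
For a photon E = hc/λ, so E = 4.979e-19 J.
Converting to eV: E = 3.107 eV ≈ 3.11 eV.

3.11 eV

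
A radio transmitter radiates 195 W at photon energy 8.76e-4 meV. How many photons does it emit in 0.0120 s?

Total energy: E_total = P·t = 195 × 0.0120 = 2.340 J.
Per-photon energy: E = 1.404e-25 J.
N = E_total / E_photon = 1.67e25.

1.67e25 photons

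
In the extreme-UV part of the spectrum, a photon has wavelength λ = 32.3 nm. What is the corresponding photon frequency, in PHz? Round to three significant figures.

Use c = 2.99792458 × 10^8 m/s.
In SI units: λ = 32.3 nm = 3.23 × 10^-8 m.
The photon relation is f = c/λ, giving f = 9.282 × 10^15 Hz.
Converting to PHz: f = 9.282 PHz ≈ 9.28 PHz.

9.28 PHz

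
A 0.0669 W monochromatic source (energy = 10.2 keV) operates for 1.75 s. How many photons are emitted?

7.16·10^13 photons

Total energy: E_total = P·t = 0.0669 × 1.75 = 0.1171 J.
Per-photon energy: E = 1.634·10^-15 J.
N = E_total / E_photon = 7.16·10^13.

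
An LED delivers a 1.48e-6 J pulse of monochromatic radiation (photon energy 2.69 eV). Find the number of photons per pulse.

3.43e12 photons

Per-photon energy: E = 4.310e-19 J (from energy = 2.69 eV).
N = E_total / E_photon = 1.48e-6 J / 4.310e-19 J = 3.43e12.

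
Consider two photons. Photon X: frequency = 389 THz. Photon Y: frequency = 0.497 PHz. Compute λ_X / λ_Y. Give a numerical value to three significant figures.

1.28

λ_X = 7.707e-7 m (from frequency = 389 THz, via λ = c/f).
λ_Y = 6.032e-7 m (from frequency = 0.497 PHz, via λ = c/f).
Ratio = 7.707e-7 / 6.032e-7 = 1.28.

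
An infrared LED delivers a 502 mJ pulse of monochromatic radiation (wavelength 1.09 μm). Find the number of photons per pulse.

2.75 × 10^18 photons

Per-photon energy: E = 1.822 × 10^-19 J (from wavelength = 1.09 μm).
N = E_total / E_photon = 0.502 J / 1.822 × 10^-19 J = 2.75 × 10^18.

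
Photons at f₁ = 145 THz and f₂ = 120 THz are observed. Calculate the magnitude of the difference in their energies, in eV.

Using E = hf: E₁ = 9.608 × 10^-20 J, E₂ = 7.951 × 10^-20 J.
|ΔE| = |9.608 × 10^-20 − 7.951 × 10^-20| = 1.66 × 10^-20 J = 0.103 eV.

0.103 eV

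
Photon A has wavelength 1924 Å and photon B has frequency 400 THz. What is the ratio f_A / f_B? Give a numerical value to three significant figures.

f_A = 1.558e15 Hz (from wavelength = 1924 Å, via f = c/λ).
f_B = 4.000e14 Hz (from frequency = 400 THz, via f given directly).
Ratio = 1.558e15 / 4.000e14 = 3.90.

3.90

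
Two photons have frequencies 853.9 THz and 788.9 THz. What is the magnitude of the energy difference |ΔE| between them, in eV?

0.269 eV

Using E = hf: E₁ = 5.6580e-19 J, E₂ = 5.2273e-19 J.
|ΔE| = |5.6580e-19 − 5.2273e-19| = 4.31e-20 J = 0.269 eV.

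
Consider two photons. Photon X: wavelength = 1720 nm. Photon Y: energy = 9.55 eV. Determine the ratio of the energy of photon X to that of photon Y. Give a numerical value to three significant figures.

E_X = 1.155e-19 J (from wavelength = 1720 nm, via E = hc/λ).
E_Y = 1.530e-18 J (from energy = 9.55 eV, via E given directly).
Ratio = 1.155e-19 / 1.530e-18 = 0.0755.

0.0755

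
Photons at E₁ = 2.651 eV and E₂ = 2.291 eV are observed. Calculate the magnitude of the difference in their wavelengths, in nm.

73.5 nm

Using λ = hc/E: λ₁ = 4.6769·10^-7 m, λ₂ = 5.4118·10^-7 m.
|Δλ| = |4.6769·10^-7 − 5.4118·10^-7| = 7.35·10^-8 m = 73.5 nm.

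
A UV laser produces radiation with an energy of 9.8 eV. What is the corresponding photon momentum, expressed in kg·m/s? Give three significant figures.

(c = 2.99792458 × 10^8 m/s, 1 eV = 1.602176634 × 10^-19 J.)
Convert to SI: E = 9.8 eV = 1.5701 × 10^-18 J.
Since p = E/c for a photon, p = 5.237 × 10^-27 kg·m/s.
So p ≈ 5.24 × 10^-27 kg·m/s.

5.24 × 10^-27 kg·m/s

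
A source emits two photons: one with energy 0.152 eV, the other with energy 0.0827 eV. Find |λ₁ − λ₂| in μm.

Using λ = hc/E: λ₁ = 8.157 × 10^-6 m, λ₂ = 1.499 × 10^-5 m.
|Δλ| = |8.157 × 10^-6 − 1.499 × 10^-5| = 6.84 × 10^-6 m = 6.84 μm.

6.84 μm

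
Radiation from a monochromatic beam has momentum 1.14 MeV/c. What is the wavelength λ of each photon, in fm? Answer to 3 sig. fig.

1090 fm

(h = 6.62607015e-34 J·s, c = 2.99792458e8 m/s, 1 eV = 1.602176634e-19 J.)
First convert: p = 1.14 MeV/c = 6.0925e-22 kg·m/s.
For a photon λ = h/p, so λ = 1.088e-12 m.
Converting to fm: λ = 1088 fm ≈ 1090 fm.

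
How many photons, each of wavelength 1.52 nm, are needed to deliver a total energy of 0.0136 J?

1.04e14 photons

Per-photon energy: E = 1.307e-16 J (from wavelength = 1.52 nm).
N = E_total / E_photon = 0.0136 J / 1.307e-16 J = 1.04e14.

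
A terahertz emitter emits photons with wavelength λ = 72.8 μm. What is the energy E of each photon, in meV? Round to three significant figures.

17.0 meV

Use h = 6.62607015 × 10^-34 J·s, c = 2.99792458 × 10^8 m/s, 1 eV = 1.602176634 × 10^-19 J.
In SI units: λ = 72.8 μm = 7.28 × 10^-5 m.
Since E = hc/λ for a photon, E = 2.729 × 10^-21 J.
Converting to meV: E = 17.03 meV ≈ 17.0 meV.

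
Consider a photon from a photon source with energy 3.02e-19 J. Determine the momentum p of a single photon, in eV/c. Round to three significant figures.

(c = 2.99792458e8 m/s, 1 eV = 1.602176634e-19 J.)
For a photon p = E/c, so p = 1.007e-27 kg·m/s.
Converting to eV/c: p = 1.885 eV/c ≈ 1.88 eV/c.

1.88 eV/c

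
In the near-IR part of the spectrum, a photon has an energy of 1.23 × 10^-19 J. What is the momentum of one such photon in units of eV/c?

Use c = 2.99792458 × 10^8 m/s, 1 eV = 1.602176634 × 10^-19 J.
For a photon p = E/c, so p = 4.103 × 10^-28 kg·m/s.
Converting to eV/c: p = 0.7677 eV/c ≈ 0.768 eV/c.

0.768 eV/c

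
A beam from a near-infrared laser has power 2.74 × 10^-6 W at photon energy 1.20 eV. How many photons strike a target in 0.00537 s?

Total energy: E_total = P·t = 2.74 × 10^-6 × 0.00537 = 1.471 × 10^-8 J.
Per-photon energy: E = 1.923 × 10^-19 J.
N = E_total / E_photon = 7.65 × 10^10.

7.65 × 10^10 photons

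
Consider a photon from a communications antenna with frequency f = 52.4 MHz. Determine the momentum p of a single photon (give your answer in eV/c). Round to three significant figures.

2.17e-7 eV/c

Take h = 6.62607015e-34 J·s, c = 2.99792458e8 m/s, 1 eV = 1.602176634e-19 J.
First convert: f = 52.4 MHz = 5.24e7 Hz.
Apply p = hf/c: p = 1.158e-34 kg·m/s.
Converting to eV/c: p = 2.167e-7 eV/c ≈ 2.17e-7 eV/c.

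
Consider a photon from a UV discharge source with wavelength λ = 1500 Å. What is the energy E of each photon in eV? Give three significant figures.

8.27 eV

(h = 6.62607015e-34 J·s, c = 2.99792458e8 m/s, 1 eV = 1.602176634e-19 J.)
First convert: λ = 1500 Å = 1.5e-7 m.
For a photon E = hc/λ, so E = 1.324e-18 J.
Converting to eV: E = 8.266 eV ≈ 8.27 eV.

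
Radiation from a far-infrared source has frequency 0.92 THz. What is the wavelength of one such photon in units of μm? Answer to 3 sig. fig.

326 μm

Use c = 2.99792458 × 10^8 m/s.
First convert: f = 0.92 THz = 9.2 × 10^11 Hz.
Since λ = c/f for a photon, λ = 3.259 × 10^-4 m.
Converting to μm: λ = 325.9 μm ≈ 326 μm.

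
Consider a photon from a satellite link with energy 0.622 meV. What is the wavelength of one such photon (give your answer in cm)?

First convert: E = 0.622 meV = 9.9655 × 10^-23 J.
For a photon λ = hc/E, so λ = 0.001993 m.
Converting to cm: λ = 0.1993 cm ≈ 0.199 cm.

0.199 cm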